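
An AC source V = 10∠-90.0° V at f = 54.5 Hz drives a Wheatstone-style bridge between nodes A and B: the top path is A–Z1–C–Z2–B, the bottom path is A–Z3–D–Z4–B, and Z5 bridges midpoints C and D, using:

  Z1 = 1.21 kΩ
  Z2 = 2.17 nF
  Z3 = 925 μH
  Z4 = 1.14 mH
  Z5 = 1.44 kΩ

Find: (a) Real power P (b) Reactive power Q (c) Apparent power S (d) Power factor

Step 1 — Angular frequency: ω = 2π·f = 2π·54.5 = 342.4 rad/s.
Step 2 — Component impedances:
  Z1: Z = R = 1210 Ω
  Z2: Z = 1/(jωC) = -j/(ω·C) = 0 - j1.346e+06 Ω
  Z3: Z = jωL = j·342.4·0.000925 = 0 + j0.3168 Ω
  Z4: Z = jωL = j·342.4·0.00114 = 0 + j0.3904 Ω
  Z5: Z = R = 1440 Ω
Step 3 — Bridge requires nodal analysis (the Z5 bridge couples midpoints C and D, so the two paths cannot be reduced to a simple series/parallel combination). Setting node B to ground and injecting 1 A at node A, the 3-node admittance system at A, C, D solves to V_A = Z_AB = 3.786e-05 + j0.7071 Ω = 0.7071∠90.0° Ω.
Step 4 — Source phasor: V = 10∠-90.0° V = 0 - j10 V.
Step 5 — Current: I = V / Z = -14.14 - j0.0007572 A = 14.14∠-180.0° A.
Step 6 — Complex power: S = V·I* = 0.007572 + j141.4 VA.
Step 7 — Real power: P = Re(S) = 0.007572 W.
Step 8 — Reactive power: Q = Im(S) = 141.4 VAR.
Step 9 — Apparent power: |S| = 141.4 VA.
Step 10 — Power factor: PF = P/|S| = 5.354e-05 (lagging).

(a) P = 0.007572 W  (b) Q = 141.4 VAR  (c) S = 141.4 VA  (d) PF = 5.354e-05 (lagging)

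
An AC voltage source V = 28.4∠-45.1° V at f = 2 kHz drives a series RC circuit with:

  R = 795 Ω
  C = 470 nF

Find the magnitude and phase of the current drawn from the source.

Step 1 — Angular frequency: ω = 2π·f = 2π·2000 = 1.257e+04 rad/s.
Step 2 — Component impedances:
  R: Z = R = 795 Ω
  C: Z = 1/(jωC) = -j/(ω·C) = 0 - j169.3 Ω
Step 3 — Series combination: Z_total = R + C = 795 - j169.3 Ω = 812.8∠-12.0° Ω.
Step 4 — Source phasor: V = 28.4∠-45.1° V = 20.05 - j20.12 V.
Step 5 — Ohm's law: I = V / Z_total = (20.05 - j20.12) / (795 - j169.3) = 0.02928 - j0.01907 A.
Step 6 — Convert to polar: |I| = 0.03494 A, ∠I = -33.1°.

I = 0.03494∠-33.1° A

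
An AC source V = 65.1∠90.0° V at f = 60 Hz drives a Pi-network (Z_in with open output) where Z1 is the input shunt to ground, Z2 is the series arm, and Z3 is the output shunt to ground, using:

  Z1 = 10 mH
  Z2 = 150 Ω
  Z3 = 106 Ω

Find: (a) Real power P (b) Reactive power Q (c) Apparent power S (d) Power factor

Step 1 — Angular frequency: ω = 2π·f = 2π·60 = 377 rad/s.
Step 2 — Component impedances:
  Z1: Z = jωL = j·377·0.01 = 0 + j3.77 Ω
  Z2: Z = R = 150 Ω
  Z3: Z = R = 106 Ω
Step 3 — With open output, the series arm Z2 and the output shunt Z3 appear in series to ground: Z2 + Z3 = 256 Ω.
Step 4 — Parallel with input shunt Z1: Z_in = Z1 || (Z2 + Z3) = 0.0555 + j3.769 Ω = 3.77∠89.2° Ω.
Step 5 — Source phasor: V = 65.1∠90.0° V = 0 + j65.1 V.
Step 6 — Current: I = V / Z = 17.27 + j0.2543 A = 17.27∠0.8° A.
Step 7 — Complex power: S = V·I* = 16.55 + j1124 VA.
Step 8 — Real power: P = Re(S) = 16.55 W.
Step 9 — Reactive power: Q = Im(S) = 1124 VAR.
Step 10 — Apparent power: |S| = 1124 VA.
Step 11 — Power factor: PF = P/|S| = 0.01472 (lagging).

(a) P = 16.55 W  (b) Q = 1124 VAR  (c) S = 1124 VA  (d) PF = 0.01472 (lagging)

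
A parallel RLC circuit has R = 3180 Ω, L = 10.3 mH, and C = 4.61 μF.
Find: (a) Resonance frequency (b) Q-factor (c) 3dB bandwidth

Step 1 — Resonance: ω₀ = 1/√(LC) = 1/√(0.0103·4.61e-06) = 4589 rad/s.
Step 2 — f₀ = ω₀/(2π) = 730.4 Hz.
Step 3 — Parallel Q: Q = R/(ω₀L) = 3180/(4589·0.0103) = 67.28.
Step 4 — Bandwidth: Δω = ω₀/Q = 68.21 rad/s; BW = Δω/(2π) = 10.86 Hz.

(a) f₀ = 730.4 Hz  (b) Q = 67.28  (c) BW = 10.86 Hz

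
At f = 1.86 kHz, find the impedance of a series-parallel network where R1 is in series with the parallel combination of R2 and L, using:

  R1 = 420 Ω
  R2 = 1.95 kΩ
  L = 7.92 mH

Step 1 — Angular frequency: ω = 2π·f = 2π·1860 = 1.169e+04 rad/s.
Step 2 — Component impedances:
  R1: Z = R = 420 Ω
  R2: Z = R = 1950 Ω
  L: Z = jωL = j·1.169e+04·0.00792 = 0 + j92.56 Ω
Step 3 — Parallel branch: R2 || L = 1/(1/R2 + 1/L) = 4.384 + j92.35 Ω.
Step 4 — Series with R1: Z_total = R1 + (R2 || L) = 424.4 + j92.35 Ω = 434.3∠12.3° Ω.

Z = 424.4 + j92.35 Ω = 434.3∠12.3° Ω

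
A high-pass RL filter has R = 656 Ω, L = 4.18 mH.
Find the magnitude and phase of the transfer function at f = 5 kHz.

Step 1 — Angular frequency: ω = 2π·5000 = 3.142e+04 rad/s.
Step 2 — Transfer function: H(jω) = jωL/(R + jωL).
Step 3 — Numerator jωL = j·131.3; denominator R + jωL = 656 + j131.3.
Step 4 — H = 0.03853 + j0.1925.
Step 5 — Magnitude: |H| = 0.1963 (-14.1 dB); phase: φ = 78.7°.

|H| = 0.1963 (-14.1 dB), φ = 78.7°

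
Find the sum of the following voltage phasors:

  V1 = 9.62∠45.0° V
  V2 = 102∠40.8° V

Step 1 — Convert each phasor to rectangular form:
  V1 = 9.62·(cos(45.0°) + j·sin(45.0°)) = 6.802 + j6.802 V
  V2 = 102·(cos(40.8°) + j·sin(40.8°)) = 77.21 + j66.65 V
Step 2 — Sum components: V_total = 84.02 + j73.45 V.
Step 3 — Convert to polar: |V_total| = 111.6 V, ∠V_total = 41.2°.

V_total = 111.6∠41.2° V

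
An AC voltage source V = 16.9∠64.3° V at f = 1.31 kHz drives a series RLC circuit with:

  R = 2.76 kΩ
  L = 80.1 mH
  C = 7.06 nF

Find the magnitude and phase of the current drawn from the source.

Step 1 — Angular frequency: ω = 2π·f = 2π·1310 = 8231 rad/s.
Step 2 — Component impedances:
  R: Z = R = 2760 Ω
  L: Z = jωL = j·8231·0.0801 = 0 + j659.3 Ω
  C: Z = 1/(jωC) = -j/(ω·C) = 0 - j1.721e+04 Ω
Step 3 — Series combination: Z_total = R + L + C = 2760 - j1.655e+04 Ω = 1.678e+04∠-80.5° Ω.
Step 4 — Source phasor: V = 16.9∠64.3° V = 7.329 + j15.23 V.
Step 5 — Ohm's law: I = V / Z_total = (7.329 + j15.23) / (2760 - j1.655e+04) = -0.0008234 + j0.0005802 A.
Step 6 — Convert to polar: |I| = 0.001007 A, ∠I = 144.8°.

I = 0.001007∠144.8° A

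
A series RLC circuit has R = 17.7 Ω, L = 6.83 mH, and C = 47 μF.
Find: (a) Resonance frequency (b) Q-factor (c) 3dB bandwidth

Step 1 — Resonance: ω₀ = 1/√(LC) = 1/√(0.00683·4.7e-05) = 1765 rad/s.
Step 2 — f₀ = ω₀/(2π) = 280.9 Hz.
Step 3 — Series Q: Q = ω₀L/R = 1765·0.00683/17.7 = 0.6811.
Step 4 — Bandwidth: Δω = ω₀/Q = 2592 rad/s; BW = Δω/(2π) = 412.5 Hz.

(a) f₀ = 280.9 Hz  (b) Q = 0.6811  (c) BW = 412.5 Hz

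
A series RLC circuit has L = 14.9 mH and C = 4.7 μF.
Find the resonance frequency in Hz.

Step 1 — Resonance condition Im(Z)=0 gives ω₀ = 1/√(LC).
Step 2 — ω₀ = 1/√(0.0149·4.7e-06) = 3779 rad/s.
Step 3 — f₀ = ω₀/(2π) = 601.4 Hz.

f₀ = 601.4 Hz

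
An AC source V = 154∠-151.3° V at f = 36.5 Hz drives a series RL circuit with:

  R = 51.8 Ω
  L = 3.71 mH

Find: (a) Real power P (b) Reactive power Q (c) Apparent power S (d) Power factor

Step 1 — Angular frequency: ω = 2π·f = 2π·36.5 = 229.3 rad/s.
Step 2 — Component impedances:
  R: Z = R = 51.8 Ω
  L: Z = jωL = j·229.3·0.00371 = 0 + j0.8508 Ω
Step 3 — Series combination: Z_total = R + L = 51.8 + j0.8508 Ω = 51.81∠0.9° Ω.
Step 4 — Source phasor: V = 154∠-151.3° V = -135.1 - j73.95 V.
Step 5 — Current: I = V / Z = -2.63 - j1.384 A = 2.973∠-152.2° A.
Step 6 — Complex power: S = V·I* = 457.7 + j7.518 VA.
Step 7 — Real power: P = Re(S) = 457.7 W.
Step 8 — Reactive power: Q = Im(S) = 7.518 VAR.
Step 9 — Apparent power: |S| = 457.8 VA.
Step 10 — Power factor: PF = P/|S| = 0.9999 (lagging).

(a) P = 457.7 W  (b) Q = 7.518 VAR  (c) S = 457.8 VA  (d) PF = 0.9999 (lagging)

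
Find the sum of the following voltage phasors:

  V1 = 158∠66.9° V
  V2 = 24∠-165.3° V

Step 1 — Convert each phasor to rectangular form:
  V1 = 158·(cos(66.9°) + j·sin(66.9°)) = 61.99 + j145.3 V
  V2 = 24·(cos(-165.3°) + j·sin(-165.3°)) = -23.21 - j6.09 V
Step 2 — Sum components: V_total = 38.77 + j139.2 V.
Step 3 — Convert to polar: |V_total| = 144.5 V, ∠V_total = 74.4°.

V_total = 144.5∠74.4° V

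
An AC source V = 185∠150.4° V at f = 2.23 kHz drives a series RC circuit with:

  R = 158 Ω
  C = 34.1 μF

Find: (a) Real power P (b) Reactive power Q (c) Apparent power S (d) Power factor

Step 1 — Angular frequency: ω = 2π·f = 2π·2230 = 1.401e+04 rad/s.
Step 2 — Component impedances:
  R: Z = R = 158 Ω
  C: Z = 1/(jωC) = -j/(ω·C) = 0 - j2.093 Ω
Step 3 — Series combination: Z_total = R + C = 158 - j2.093 Ω = 158∠-0.8° Ω.
Step 4 — Source phasor: V = 185∠150.4° V = -160.9 + j91.38 V.
Step 5 — Current: I = V / Z = -1.026 + j0.5648 A = 1.171∠151.2° A.
Step 6 — Complex power: S = V·I* = 216.6 - j2.869 VA.
Step 7 — Real power: P = Re(S) = 216.6 W.
Step 8 — Reactive power: Q = Im(S) = -2.869 VAR.
Step 9 — Apparent power: |S| = 216.6 VA.
Step 10 — Power factor: PF = P/|S| = 0.9999 (leading).

(a) P = 216.6 W  (b) Q = -2.869 VAR  (c) S = 216.6 VA  (d) PF = 0.9999 (leading)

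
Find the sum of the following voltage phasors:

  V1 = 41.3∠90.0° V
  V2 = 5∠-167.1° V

Step 1 — Convert each phasor to rectangular form:
  V1 = 41.3·(cos(90.0°) + j·sin(90.0°)) = 0 + j41.3 V
  V2 = 5·(cos(-167.1°) + j·sin(-167.1°)) = -4.874 - j1.116 V
Step 2 — Sum components: V_total = -4.874 + j40.18 V.
Step 3 — Convert to polar: |V_total| = 40.48 V, ∠V_total = 96.9°.

V_total = 40.48∠96.9° V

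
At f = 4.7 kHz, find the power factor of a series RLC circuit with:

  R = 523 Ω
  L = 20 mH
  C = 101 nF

Step 1 — Angular frequency: ω = 2π·f = 2π·4700 = 2.953e+04 rad/s.
Step 2 — Component impedances:
  R: Z = R = 523 Ω
  L: Z = jωL = j·2.953e+04·0.02 = 0 + j590.6 Ω
  C: Z = 1/(jωC) = -j/(ω·C) = 0 - j335.3 Ω
Step 3 — Series combination: Z_total = R + L + C = 523 + j255.3 Ω = 582∠26.0° Ω.
Step 4 — Power factor: PF = cos(φ) = Re(Z)/|Z| = 523/582 = 0.8986.
Step 5 — Type: Im(Z) = 255.3 ⇒ lagging (phase φ = 26.0°).

PF = 0.8986 (lagging, φ = 26.0°)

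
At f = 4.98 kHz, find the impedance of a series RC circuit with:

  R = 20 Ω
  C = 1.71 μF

Step 1 — Angular frequency: ω = 2π·f = 2π·4980 = 3.129e+04 rad/s.
Step 2 — Component impedances:
  R: Z = R = 20 Ω
  C: Z = 1/(jωC) = -j/(ω·C) = 0 - j18.69 Ω
Step 3 — Series combination: Z_total = R + C = 20 - j18.69 Ω = 27.37∠-43.1° Ω.

Z = 20 - j18.69 Ω = 27.37∠-43.1° Ω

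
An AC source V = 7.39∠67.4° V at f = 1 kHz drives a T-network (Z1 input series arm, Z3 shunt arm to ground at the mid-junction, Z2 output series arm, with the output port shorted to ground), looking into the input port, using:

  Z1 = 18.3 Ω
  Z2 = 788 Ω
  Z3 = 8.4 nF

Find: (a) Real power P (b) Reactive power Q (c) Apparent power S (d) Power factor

Step 1 — Angular frequency: ω = 2π·f = 2π·1000 = 6283 rad/s.
Step 2 — Component impedances:
  Z1: Z = R = 18.3 Ω
  Z2: Z = R = 788 Ω
  Z3: Z = 1/(jωC) = -j/(ω·C) = 0 - j1.895e+04 Ω
Step 3 — With the output port shorted to ground, the output series arm Z2 runs from the junction to ground; the shunt arm Z3 also runs from the junction to ground. They appear in parallel: Z3 || Z2 = 786.6 - j32.72 Ω.
Step 4 — Series with input arm Z1: Z_in = Z1 + (Z3 || Z2) = 804.9 - j32.72 Ω = 805.6∠-2.3° Ω.
Step 5 — Source phasor: V = 7.39∠67.4° V = 2.84 + j6.823 V.
Step 6 — Current: I = V / Z = 0.003178 + j0.008605 A = 0.009173∠69.7° A.
Step 7 — Complex power: S = V·I* = 0.06773 - j0.002753 VA.
Step 8 — Real power: P = Re(S) = 0.06773 W.
Step 9 — Reactive power: Q = Im(S) = -0.002753 VAR.
Step 10 — Apparent power: |S| = 0.06779 VA.
Step 11 — Power factor: PF = P/|S| = 0.9992 (leading).

(a) P = 0.06773 W  (b) Q = -0.002753 VAR  (c) S = 0.06779 VA  (d) PF = 0.9992 (leading)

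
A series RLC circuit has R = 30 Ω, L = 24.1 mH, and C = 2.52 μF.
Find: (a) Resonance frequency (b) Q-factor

Step 1 — Resonance condition Im(Z)=0 gives ω₀ = 1/√(LC).
Step 2 — ω₀ = 1/√(0.0241·2.52e-06) = 4058 rad/s.
Step 3 — f₀ = ω₀/(2π) = 645.8 Hz.
Step 4 — Series Q: Q = ω₀L/R = 4058·0.0241/30 = 3.26.

(a) f₀ = 645.8 Hz  (b) Q = 3.26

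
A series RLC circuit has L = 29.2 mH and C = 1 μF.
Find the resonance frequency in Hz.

Step 1 — Resonance condition Im(Z)=0 gives ω₀ = 1/√(LC).
Step 2 — ω₀ = 1/√(0.0292·1e-06) = 5852 rad/s.
Step 3 — f₀ = ω₀/(2π) = 931.4 Hz.

f₀ = 931.4 Hz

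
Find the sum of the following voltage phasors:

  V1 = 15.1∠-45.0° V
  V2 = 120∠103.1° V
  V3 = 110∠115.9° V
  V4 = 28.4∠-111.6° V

Step 1 — Convert each phasor to rectangular form:
  V1 = 15.1·(cos(-45.0°) + j·sin(-45.0°)) = 10.68 - j10.68 V
  V2 = 120·(cos(103.1°) + j·sin(103.1°)) = -27.2 + j116.9 V
  V3 = 110·(cos(115.9°) + j·sin(115.9°)) = -48.05 + j98.95 V
  V4 = 28.4·(cos(-111.6°) + j·sin(-111.6°)) = -10.45 - j26.41 V
Step 2 — Sum components: V_total = -75.02 + j178.7 V.
Step 3 — Convert to polar: |V_total| = 193.9 V, ∠V_total = 112.8°.

V_total = 193.9∠112.8° V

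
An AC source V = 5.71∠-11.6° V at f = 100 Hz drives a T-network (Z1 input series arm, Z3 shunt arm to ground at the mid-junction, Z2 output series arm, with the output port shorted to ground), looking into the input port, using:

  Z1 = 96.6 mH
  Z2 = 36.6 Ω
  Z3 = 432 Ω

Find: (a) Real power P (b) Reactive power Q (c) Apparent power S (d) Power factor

Step 1 — Angular frequency: ω = 2π·f = 2π·100 = 628.3 rad/s.
Step 2 — Component impedances:
  Z1: Z = jωL = j·628.3·0.0966 = 0 + j60.7 Ω
  Z2: Z = R = 36.6 Ω
  Z3: Z = R = 432 Ω
Step 3 — With the output port shorted to ground, the output series arm Z2 runs from the junction to ground; the shunt arm Z3 also runs from the junction to ground. They appear in parallel: Z3 || Z2 = 33.74 Ω.
Step 4 — Series with input arm Z1: Z_in = Z1 + (Z3 || Z2) = 33.74 + j60.7 Ω = 69.44∠60.9° Ω.
Step 5 — Source phasor: V = 5.71∠-11.6° V = 5.593 - j1.148 V.
Step 6 — Current: I = V / Z = 0.02468 - j0.07843 A = 0.08222∠-72.5° A.
Step 7 — Complex power: S = V·I* = 0.2281 + j0.4104 VA.
Step 8 — Real power: P = Re(S) = 0.2281 W.
Step 9 — Reactive power: Q = Im(S) = 0.4104 VAR.
Step 10 — Apparent power: |S| = 0.4695 VA.
Step 11 — Power factor: PF = P/|S| = 0.4859 (lagging).

(a) P = 0.2281 W  (b) Q = 0.4104 VAR  (c) S = 0.4695 VA  (d) PF = 0.4859 (lagging)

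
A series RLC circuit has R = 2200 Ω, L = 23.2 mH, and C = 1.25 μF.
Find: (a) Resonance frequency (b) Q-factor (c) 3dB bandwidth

Step 1 — Resonance: ω₀ = 1/√(LC) = 1/√(0.0232·1.25e-06) = 5872 rad/s.
Step 2 — f₀ = ω₀/(2π) = 934.6 Hz.
Step 3 — Series Q: Q = ω₀L/R = 5872·0.0232/2200 = 0.06193.
Step 4 — Bandwidth: Δω = ω₀/Q = 9.483e+04 rad/s; BW = Δω/(2π) = 1.509e+04 Hz.

(a) f₀ = 934.6 Hz  (b) Q = 0.06193  (c) BW = 1.509e+04 Hz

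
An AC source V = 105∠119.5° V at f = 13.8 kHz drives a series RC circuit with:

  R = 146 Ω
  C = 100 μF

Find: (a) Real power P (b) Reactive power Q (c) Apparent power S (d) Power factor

Step 1 — Angular frequency: ω = 2π·f = 2π·1.38e+04 = 8.671e+04 rad/s.
Step 2 — Component impedances:
  R: Z = R = 146 Ω
  C: Z = 1/(jωC) = -j/(ω·C) = 0 - j0.1153 Ω
Step 3 — Series combination: Z_total = R + C = 146 - j0.1153 Ω = 146∠-0.0° Ω.
Step 4 — Source phasor: V = 105∠119.5° V = -51.7 + j91.39 V.
Step 5 — Current: I = V / Z = -0.3546 + j0.6257 A = 0.7192∠119.5° A.
Step 6 — Complex power: S = V·I* = 75.51 - j0.05965 VA.
Step 7 — Real power: P = Re(S) = 75.51 W.
Step 8 — Reactive power: Q = Im(S) = -0.05965 VAR.
Step 9 — Apparent power: |S| = 75.51 VA.
Step 10 — Power factor: PF = P/|S| = 1 (leading).

(a) P = 75.51 W  (b) Q = -0.05965 VAR  (c) S = 75.51 VA  (d) PF = 1 (leading)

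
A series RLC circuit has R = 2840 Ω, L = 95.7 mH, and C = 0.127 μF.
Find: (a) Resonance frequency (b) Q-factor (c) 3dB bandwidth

Step 1 — Resonance condition Im(Z)=0 gives ω₀ = 1/√(LC).
Step 2 — ω₀ = 1/√(0.0957·1.27e-07) = 9071 rad/s.
Step 3 — f₀ = ω₀/(2π) = 1444 Hz.
Step 4 — Series Q: Q = ω₀L/R = 9071·0.0957/2840 = 0.3057.
Step 5 — 3dB bandwidth: Δω = ω₀/Q = 2.968e+04 rad/s; BW = Δω/(2π) = 4723 Hz.

(a) f₀ = 1444 Hz  (b) Q = 0.3057  (c) BW = 4723 Hz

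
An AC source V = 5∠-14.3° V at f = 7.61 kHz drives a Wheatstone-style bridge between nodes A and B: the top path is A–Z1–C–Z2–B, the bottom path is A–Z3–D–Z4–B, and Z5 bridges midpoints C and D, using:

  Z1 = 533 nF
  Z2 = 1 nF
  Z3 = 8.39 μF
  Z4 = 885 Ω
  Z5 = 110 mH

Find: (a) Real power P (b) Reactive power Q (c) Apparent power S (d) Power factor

Step 1 — Angular frequency: ω = 2π·f = 2π·7610 = 4.782e+04 rad/s.
Step 2 — Component impedances:
  Z1: Z = 1/(jωC) = -j/(ω·C) = 0 - j39.24 Ω
  Z2: Z = 1/(jωC) = -j/(ω·C) = 0 - j2.091e+04 Ω
  Z3: Z = 1/(jωC) = -j/(ω·C) = 0 - j2.493 Ω
  Z4: Z = R = 885 Ω
  Z5: Z = jωL = j·4.782e+04·0.11 = 0 + j5260 Ω
Step 3 — Bridge requires nodal analysis (the Z5 bridge couples midpoints C and D, so the two paths cannot be reduced to a simple series/parallel combination). Setting node B to ground and injecting 1 A at node A, the 3-node admittance system at A, C, D solves to V_A = Z_AB = 883.2 - j39.79 Ω = 884.1∠-2.6° Ω.
Step 4 — Source phasor: V = 5∠-14.3° V = 4.845 - j1.235 V.
Step 5 — Current: I = V / Z = 0.005538 - j0.001149 A = 0.005655∠-11.7° A.
Step 6 — Complex power: S = V·I* = 0.02825 - j0.001273 VA.
Step 7 — Real power: P = Re(S) = 0.02825 W.
Step 8 — Reactive power: Q = Im(S) = -0.001273 VAR.
Step 9 — Apparent power: |S| = 0.02828 VA.
Step 10 — Power factor: PF = P/|S| = 0.999 (leading).

(a) P = 0.02825 W  (b) Q = -0.001273 VAR  (c) S = 0.02828 VA  (d) PF = 0.999 (leading)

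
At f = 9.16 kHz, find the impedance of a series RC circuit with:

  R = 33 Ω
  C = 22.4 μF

Step 1 — Angular frequency: ω = 2π·f = 2π·9160 = 5.755e+04 rad/s.
Step 2 — Component impedances:
  R: Z = R = 33 Ω
  C: Z = 1/(jωC) = -j/(ω·C) = 0 - j0.7757 Ω
Step 3 — Series combination: Z_total = R + C = 33 - j0.7757 Ω = 33.01∠-1.3° Ω.

Z = 33 - j0.7757 Ω = 33.01∠-1.3° Ω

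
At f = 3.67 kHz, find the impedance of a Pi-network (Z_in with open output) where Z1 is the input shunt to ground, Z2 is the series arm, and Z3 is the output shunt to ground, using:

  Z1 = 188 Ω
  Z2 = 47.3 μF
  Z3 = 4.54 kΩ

Step 1 — Angular frequency: ω = 2π·f = 2π·3670 = 2.306e+04 rad/s.
Step 2 — Component impedances:
  Z1: Z = R = 188 Ω
  Z2: Z = 1/(jωC) = -j/(ω·C) = 0 - j0.9168 Ω
  Z3: Z = R = 4540 Ω
Step 3 — With open output, the series arm Z2 and the output shunt Z3 appear in series to ground: Z2 + Z3 = 4540 - j0.9168 Ω.
Step 4 — Parallel with input shunt Z1: Z_in = Z1 || (Z2 + Z3) = 180.5 - j0.00145 Ω = 180.5∠-0.0° Ω.

Z = 180.5 - j0.00145 Ω = 180.5∠-0.0° Ω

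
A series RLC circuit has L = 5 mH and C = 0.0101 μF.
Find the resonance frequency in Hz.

Step 1 — Resonance condition Im(Z)=0 gives ω₀ = 1/√(LC).
Step 2 — ω₀ = 1/√(0.005·1.01e-08) = 1.407e+05 rad/s.
Step 3 — f₀ = ω₀/(2π) = 2.24e+04 Hz.

f₀ = 2.24e+04 Hz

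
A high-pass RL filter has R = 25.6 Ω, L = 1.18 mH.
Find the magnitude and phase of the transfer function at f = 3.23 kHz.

Step 1 — Angular frequency: ω = 2π·3230 = 2.029e+04 rad/s.
Step 2 — Transfer function: H(jω) = jωL/(R + jωL).
Step 3 — Numerator jωL = j·23.95; denominator R + jωL = 25.6 + j23.95.
Step 4 — H = 0.4667 + j0.4989.
Step 5 — Magnitude: |H| = 0.6831 (-3.3 dB); phase: φ = 46.9°.

|H| = 0.6831 (-3.3 dB), φ = 46.9°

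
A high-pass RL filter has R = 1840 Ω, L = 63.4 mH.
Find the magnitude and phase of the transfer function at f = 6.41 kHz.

Step 1 — Angular frequency: ω = 2π·6410 = 4.028e+04 rad/s.
Step 2 — Transfer function: H(jω) = jωL/(R + jωL).
Step 3 — Numerator jωL = j·2553; denominator R + jωL = 1840 + j2553.
Step 4 — H = 0.6582 + j0.4743.
Step 5 — Magnitude: |H| = 0.8113 (-1.8 dB); phase: φ = 35.8°.

|H| = 0.8113 (-1.8 dB), φ = 35.8°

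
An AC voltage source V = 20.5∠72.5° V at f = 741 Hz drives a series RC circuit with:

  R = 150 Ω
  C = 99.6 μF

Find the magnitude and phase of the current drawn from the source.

Step 1 — Angular frequency: ω = 2π·f = 2π·741 = 4656 rad/s.
Step 2 — Component impedances:
  R: Z = R = 150 Ω
  C: Z = 1/(jωC) = -j/(ω·C) = 0 - j2.156 Ω
Step 3 — Series combination: Z_total = R + C = 150 - j2.156 Ω = 150∠-0.8° Ω.
Step 4 — Source phasor: V = 20.5∠72.5° V = 6.164 + j19.55 V.
Step 5 — Ohm's law: I = V / Z_total = (6.164 + j19.55) / (150 - j2.156) = 0.03921 + j0.1309 A.
Step 6 — Convert to polar: |I| = 0.1367 A, ∠I = 73.3°.

I = 0.1367∠73.3° A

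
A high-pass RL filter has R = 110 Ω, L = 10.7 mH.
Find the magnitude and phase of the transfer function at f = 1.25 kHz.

Step 1 — Angular frequency: ω = 2π·1250 = 7854 rad/s.
Step 2 — Transfer function: H(jω) = jωL/(R + jωL).
Step 3 — Numerator jωL = j·84.04; denominator R + jωL = 110 + j84.04.
Step 4 — H = 0.3686 + j0.4824.
Step 5 — Magnitude: |H| = 0.6071 (-4.3 dB); phase: φ = 52.6°.

|H| = 0.6071 (-4.3 dB), φ = 52.6°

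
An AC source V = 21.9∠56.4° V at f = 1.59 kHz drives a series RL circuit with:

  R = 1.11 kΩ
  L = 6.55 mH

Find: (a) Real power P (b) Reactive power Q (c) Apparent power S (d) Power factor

Step 1 — Angular frequency: ω = 2π·f = 2π·1590 = 9990 rad/s.
Step 2 — Component impedances:
  R: Z = R = 1110 Ω
  L: Z = jωL = j·9990·0.00655 = 0 + j65.44 Ω
Step 3 — Series combination: Z_total = R + L = 1110 + j65.44 Ω = 1112∠3.4° Ω.
Step 4 — Source phasor: V = 21.9∠56.4° V = 12.12 + j18.24 V.
Step 5 — Current: I = V / Z = 0.01185 + j0.01573 A = 0.0197∠53.0° A.
Step 6 — Complex power: S = V·I* = 0.4306 + j0.02538 VA.
Step 7 — Real power: P = Re(S) = 0.4306 W.
Step 8 — Reactive power: Q = Im(S) = 0.02538 VAR.
Step 9 — Apparent power: |S| = 0.4313 VA.
Step 10 — Power factor: PF = P/|S| = 0.9983 (lagging).

(a) P = 0.4306 W  (b) Q = 0.02538 VAR  (c) S = 0.4313 VA  (d) PF = 0.9983 (lagging)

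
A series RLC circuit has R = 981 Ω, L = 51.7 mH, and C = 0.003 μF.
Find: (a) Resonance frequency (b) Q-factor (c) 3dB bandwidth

Step 1 — Resonance condition Im(Z)=0 gives ω₀ = 1/√(LC).
Step 2 — ω₀ = 1/√(0.0517·3e-09) = 8.03e+04 rad/s.
Step 3 — f₀ = ω₀/(2π) = 1.278e+04 Hz.
Step 4 — Series Q: Q = ω₀L/R = 8.03e+04·0.0517/981 = 4.232.
Step 5 — 3dB bandwidth: Δω = ω₀/Q = 1.897e+04 rad/s; BW = Δω/(2π) = 3020 Hz.

(a) f₀ = 1.278e+04 Hz  (b) Q = 4.232  (c) BW = 3020 Hz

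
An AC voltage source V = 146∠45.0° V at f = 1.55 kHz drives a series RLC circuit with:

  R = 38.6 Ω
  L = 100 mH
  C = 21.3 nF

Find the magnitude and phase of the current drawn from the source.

Step 1 — Angular frequency: ω = 2π·f = 2π·1550 = 9739 rad/s.
Step 2 — Component impedances:
  R: Z = R = 38.6 Ω
  L: Z = jωL = j·9739·0.1 = 0 + j973.9 Ω
  C: Z = 1/(jωC) = -j/(ω·C) = 0 - j4821 Ω
Step 3 — Series combination: Z_total = R + L + C = 38.6 - j3847 Ω = 3847∠-89.4° Ω.
Step 4 — Source phasor: V = 146∠45.0° V = 103.2 + j103.2 V.
Step 5 — Ohm's law: I = V / Z_total = (103.2 + j103.2) / (38.6 - j3847) = -0.02657 + j0.0271 A.
Step 6 — Convert to polar: |I| = 0.03795 A, ∠I = 134.4°.

I = 0.03795∠134.4° A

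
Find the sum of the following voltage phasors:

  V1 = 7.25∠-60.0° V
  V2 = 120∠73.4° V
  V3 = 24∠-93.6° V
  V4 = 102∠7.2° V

Step 1 — Convert each phasor to rectangular form:
  V1 = 7.25·(cos(-60.0°) + j·sin(-60.0°)) = 3.625 - j6.279 V
  V2 = 120·(cos(73.4°) + j·sin(73.4°)) = 34.28 + j115 V
  V3 = 24·(cos(-93.6°) + j·sin(-93.6°)) = -1.507 - j23.95 V
  V4 = 102·(cos(7.2°) + j·sin(7.2°)) = 101.2 + j12.78 V
Step 2 — Sum components: V_total = 137.6 + j97.55 V.
Step 3 — Convert to polar: |V_total| = 168.7 V, ∠V_total = 35.3°.

V_total = 168.7∠35.3° V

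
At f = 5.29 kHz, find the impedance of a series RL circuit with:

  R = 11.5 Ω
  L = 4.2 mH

Step 1 — Angular frequency: ω = 2π·f = 2π·5290 = 3.324e+04 rad/s.
Step 2 — Component impedances:
  R: Z = R = 11.5 Ω
  L: Z = jωL = j·3.324e+04·0.0042 = 0 + j139.6 Ω
Step 3 — Series combination: Z_total = R + L = 11.5 + j139.6 Ω = 140.1∠85.3° Ω.

Z = 11.5 + j139.6 Ω = 140.1∠85.3° Ω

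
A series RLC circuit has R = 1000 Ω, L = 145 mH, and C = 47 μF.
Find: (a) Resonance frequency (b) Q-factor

Step 1 — Resonance condition Im(Z)=0 gives ω₀ = 1/√(LC).
Step 2 — ω₀ = 1/√(0.145·4.7e-05) = 383.1 rad/s.
Step 3 — f₀ = ω₀/(2π) = 60.97 Hz.
Step 4 — Series Q: Q = ω₀L/R = 383.1·0.145/1000 = 0.05554.

(a) f₀ = 60.97 Hz  (b) Q = 0.05554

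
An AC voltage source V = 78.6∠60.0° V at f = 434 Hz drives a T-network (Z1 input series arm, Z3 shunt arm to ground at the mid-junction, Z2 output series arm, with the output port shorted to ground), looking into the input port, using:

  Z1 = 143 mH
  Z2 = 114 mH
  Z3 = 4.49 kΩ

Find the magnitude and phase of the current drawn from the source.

Step 1 — Angular frequency: ω = 2π·f = 2π·434 = 2727 rad/s.
Step 2 — Component impedances:
  Z1: Z = jωL = j·2727·0.143 = 0 + j389.9 Ω
  Z2: Z = jωL = j·2727·0.114 = 0 + j310.9 Ω
  Z3: Z = R = 4490 Ω
Step 3 — With the output port shorted to ground, the output series arm Z2 runs from the junction to ground; the shunt arm Z3 also runs from the junction to ground. They appear in parallel: Z3 || Z2 = 21.42 + j309.4 Ω.
Step 4 — Series with input arm Z1: Z_in = Z1 + (Z3 || Z2) = 21.42 + j699.3 Ω = 699.7∠88.2° Ω.
Step 5 — Source phasor: V = 78.6∠60.0° V = 39.3 + j68.07 V.
Step 6 — Ohm's law: I = V / Z_total = (39.3 + j68.07) / (21.42 + j699.3) = 0.09896 - j0.05317 A.
Step 7 — Convert to polar: |I| = 0.1123 A, ∠I = -28.2°.

I = 0.1123∠-28.2° A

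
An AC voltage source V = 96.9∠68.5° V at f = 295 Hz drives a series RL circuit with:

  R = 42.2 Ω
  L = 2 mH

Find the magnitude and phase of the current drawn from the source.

Step 1 — Angular frequency: ω = 2π·f = 2π·295 = 1854 rad/s.
Step 2 — Component impedances:
  R: Z = R = 42.2 Ω
  L: Z = jωL = j·1854·0.002 = 0 + j3.707 Ω
Step 3 — Series combination: Z_total = R + L = 42.2 + j3.707 Ω = 42.36∠5.0° Ω.
Step 4 — Source phasor: V = 96.9∠68.5° V = 35.51 + j90.16 V.
Step 5 — Ohm's law: I = V / Z_total = (35.51 + j90.16) / (42.2 + j3.707) = 1.021 + j2.047 A.
Step 6 — Convert to polar: |I| = 2.287 A, ∠I = 63.5°.

I = 2.287∠63.5° A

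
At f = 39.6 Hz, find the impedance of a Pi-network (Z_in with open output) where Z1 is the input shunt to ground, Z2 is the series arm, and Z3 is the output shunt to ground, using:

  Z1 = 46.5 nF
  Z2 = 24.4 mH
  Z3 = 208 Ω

Step 1 — Angular frequency: ω = 2π·f = 2π·39.6 = 248.8 rad/s.
Step 2 — Component impedances:
  Z1: Z = 1/(jωC) = -j/(ω·C) = 0 - j8.643e+04 Ω
  Z2: Z = jωL = j·248.8·0.0244 = 0 + j6.071 Ω
  Z3: Z = R = 208 Ω
Step 3 — With open output, the series arm Z2 and the output shunt Z3 appear in series to ground: Z2 + Z3 = 208 + j6.071 Ω.
Step 4 — Parallel with input shunt Z1: Z_in = Z1 || (Z2 + Z3) = 208 + j5.571 Ω = 208.1∠1.5° Ω.

Z = 208 + j5.571 Ω = 208.1∠1.5° Ω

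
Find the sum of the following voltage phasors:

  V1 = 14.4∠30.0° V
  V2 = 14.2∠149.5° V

Step 1 — Convert each phasor to rectangular form:
  V1 = 14.4·(cos(30.0°) + j·sin(30.0°)) = 12.47 + j7.2 V
  V2 = 14.2·(cos(149.5°) + j·sin(149.5°)) = -12.24 + j7.207 V
Step 2 — Sum components: V_total = 0.2356 + j14.41 V.
Step 3 — Convert to polar: |V_total| = 14.41 V, ∠V_total = 89.1°.

V_total = 14.41∠89.1° V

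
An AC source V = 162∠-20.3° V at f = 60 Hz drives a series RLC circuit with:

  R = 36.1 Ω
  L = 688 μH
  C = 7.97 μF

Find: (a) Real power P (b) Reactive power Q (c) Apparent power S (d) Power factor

Step 1 — Angular frequency: ω = 2π·f = 2π·60 = 377 rad/s.
Step 2 — Component impedances:
  R: Z = R = 36.1 Ω
  L: Z = jωL = j·377·0.000688 = 0 + j0.2594 Ω
  C: Z = 1/(jωC) = -j/(ω·C) = 0 - j332.8 Ω
Step 3 — Series combination: Z_total = R + L + C = 36.1 - j332.6 Ω = 334.5∠-83.8° Ω.
Step 4 — Source phasor: V = 162∠-20.3° V = 151.9 - j56.2 V.
Step 5 — Current: I = V / Z = 0.2161 + j0.4334 A = 0.4843∠63.5° A.
Step 6 — Complex power: S = V·I* = 8.467 - j78 VA.
Step 7 — Real power: P = Re(S) = 8.467 W.
Step 8 — Reactive power: Q = Im(S) = -78 VAR.
Step 9 — Apparent power: |S| = 78.45 VA.
Step 10 — Power factor: PF = P/|S| = 0.1079 (leading).

(a) P = 8.467 W  (b) Q = -78 VAR  (c) S = 78.45 VA  (d) PF = 0.1079 (leading)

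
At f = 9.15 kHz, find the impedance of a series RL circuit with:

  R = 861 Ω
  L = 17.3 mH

Step 1 — Angular frequency: ω = 2π·f = 2π·9150 = 5.749e+04 rad/s.
Step 2 — Component impedances:
  R: Z = R = 861 Ω
  L: Z = jωL = j·5.749e+04·0.0173 = 0 + j994.6 Ω
Step 3 — Series combination: Z_total = R + L = 861 + j994.6 Ω = 1316∠49.1° Ω.

Z = 861 + j994.6 Ω = 1316∠49.1° Ω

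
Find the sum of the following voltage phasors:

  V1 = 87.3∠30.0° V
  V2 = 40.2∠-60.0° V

Step 1 — Convert each phasor to rectangular form:
  V1 = 87.3·(cos(30.0°) + j·sin(30.0°)) = 75.6 + j43.65 V
  V2 = 40.2·(cos(-60.0°) + j·sin(-60.0°)) = 20.1 - j34.81 V
Step 2 — Sum components: V_total = 95.7 + j8.836 V.
Step 3 — Convert to polar: |V_total| = 96.11 V, ∠V_total = 5.3°.

V_total = 96.11∠5.3° V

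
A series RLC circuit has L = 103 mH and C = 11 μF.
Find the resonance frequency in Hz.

Step 1 — Resonance condition Im(Z)=0 gives ω₀ = 1/√(LC).
Step 2 — ω₀ = 1/√(0.103·1.1e-05) = 939.5 rad/s.
Step 3 — f₀ = ω₀/(2π) = 149.5 Hz.

f₀ = 149.5 Hz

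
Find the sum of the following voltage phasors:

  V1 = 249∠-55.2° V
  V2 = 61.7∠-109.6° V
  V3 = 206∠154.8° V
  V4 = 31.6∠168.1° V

Step 1 — Convert each phasor to rectangular form:
  V1 = 249·(cos(-55.2°) + j·sin(-55.2°)) = 142.1 - j204.5 V
  V2 = 61.7·(cos(-109.6°) + j·sin(-109.6°)) = -20.7 - j58.12 V
  V3 = 206·(cos(154.8°) + j·sin(154.8°)) = -186.4 + j87.71 V
  V4 = 31.6·(cos(168.1°) + j·sin(168.1°)) = -30.92 + j6.516 V
Step 2 — Sum components: V_total = -95.9 - j168.4 V.
Step 3 — Convert to polar: |V_total| = 193.8 V, ∠V_total = -119.7°.

V_total = 193.8∠-119.7° V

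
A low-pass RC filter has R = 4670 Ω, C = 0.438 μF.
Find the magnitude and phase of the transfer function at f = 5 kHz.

Step 1 — Angular frequency: ω = 2π·5000 = 3.142e+04 rad/s.
Step 2 — Transfer function: H(jω) = 1/(1 + jωRC).
Step 3 — Denominator: 1 + jωRC = 1 + j·3.142e+04·4670·4.38e-07 = 1 + j64.26.
Step 4 — H = 0.0002421 - j0.01556.
Step 5 — Magnitude: |H| = 0.01556 (-36.2 dB); phase: φ = -89.1°.

|H| = 0.01556 (-36.2 dB), φ = -89.1°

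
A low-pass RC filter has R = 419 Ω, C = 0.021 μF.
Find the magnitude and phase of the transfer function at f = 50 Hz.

Step 1 — Angular frequency: ω = 2π·50 = 314.2 rad/s.
Step 2 — Transfer function: H(jω) = 1/(1 + jωRC).
Step 3 — Denominator: 1 + jωRC = 1 + j·314.2·419·2.1e-08 = 1 + j0.002764.
Step 4 — H = 1 - j0.002764.
Step 5 — Magnitude: |H| = 1 (-0.0 dB); phase: φ = -0.2°.

|H| = 1 (-0.0 dB), φ = -0.2°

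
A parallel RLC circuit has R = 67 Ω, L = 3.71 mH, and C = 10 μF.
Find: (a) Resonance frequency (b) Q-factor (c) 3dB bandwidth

Step 1 — Resonance: ω₀ = 1/√(LC) = 1/√(0.00371·1e-05) = 5192 rad/s.
Step 2 — f₀ = ω₀/(2π) = 826.3 Hz.
Step 3 — Parallel Q: Q = R/(ω₀L) = 67/(5192·0.00371) = 3.478.
Step 4 — Bandwidth: Δω = ω₀/Q = 1493 rad/s; BW = Δω/(2π) = 237.5 Hz.

(a) f₀ = 826.3 Hz  (b) Q = 3.478  (c) BW = 237.5 Hz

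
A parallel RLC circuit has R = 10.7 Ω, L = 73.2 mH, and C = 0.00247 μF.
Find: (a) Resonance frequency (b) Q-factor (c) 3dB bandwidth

Step 1 — Resonance: ω₀ = 1/√(LC) = 1/√(0.0732·2.47e-09) = 7.437e+04 rad/s.
Step 2 — f₀ = ω₀/(2π) = 1.184e+04 Hz.
Step 3 — Parallel Q: Q = R/(ω₀L) = 10.7/(7.437e+04·0.0732) = 0.001966.
Step 4 — Bandwidth: Δω = ω₀/Q = 3.784e+07 rad/s; BW = Δω/(2π) = 6.022e+06 Hz.

(a) f₀ = 1.184e+04 Hz  (b) Q = 0.001966  (c) BW = 6.022e+06 Hz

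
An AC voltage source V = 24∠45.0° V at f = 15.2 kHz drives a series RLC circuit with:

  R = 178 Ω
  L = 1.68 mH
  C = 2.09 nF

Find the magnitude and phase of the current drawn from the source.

Step 1 — Angular frequency: ω = 2π·f = 2π·1.52e+04 = 9.55e+04 rad/s.
Step 2 — Component impedances:
  R: Z = R = 178 Ω
  L: Z = jωL = j·9.55e+04·0.00168 = 0 + j160.4 Ω
  C: Z = 1/(jωC) = -j/(ω·C) = 0 - j5010 Ω
Step 3 — Series combination: Z_total = R + L + C = 178 - j4849 Ω = 4853∠-87.9° Ω.
Step 4 — Source phasor: V = 24∠45.0° V = 16.97 + j16.97 V.
Step 5 — Ohm's law: I = V / Z_total = (16.97 + j16.97) / (178 - j4849) = -0.003366 + j0.003623 A.
Step 6 — Convert to polar: |I| = 0.004946 A, ∠I = 132.9°.

I = 0.004946∠132.9° A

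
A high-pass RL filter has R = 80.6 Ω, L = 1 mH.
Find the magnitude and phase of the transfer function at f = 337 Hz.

Step 1 — Angular frequency: ω = 2π·337 = 2117 rad/s.
Step 2 — Transfer function: H(jω) = jωL/(R + jωL).
Step 3 — Numerator jωL = j·2.117; denominator R + jωL = 80.6 + j2.117.
Step 4 — H = 0.0006897 + j0.02625.
Step 5 — Magnitude: |H| = 0.02626 (-31.6 dB); phase: φ = 88.5°.

|H| = 0.02626 (-31.6 dB), φ = 88.5°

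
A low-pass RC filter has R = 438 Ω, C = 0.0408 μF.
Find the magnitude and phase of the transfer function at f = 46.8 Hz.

Step 1 — Angular frequency: ω = 2π·46.8 = 294.1 rad/s.
Step 2 — Transfer function: H(jω) = 1/(1 + jωRC).
Step 3 — Denominator: 1 + jωRC = 1 + j·294.1·438·4.08e-08 = 1 + j0.005255.
Step 4 — H = 1 - j0.005255.
Step 5 — Magnitude: |H| = 1 (-0.0 dB); phase: φ = -0.3°.

|H| = 1 (-0.0 dB), φ = -0.3°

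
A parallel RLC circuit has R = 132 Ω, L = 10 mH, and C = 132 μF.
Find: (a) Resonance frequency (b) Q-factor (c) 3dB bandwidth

Step 1 — Resonance: ω₀ = 1/√(LC) = 1/√(0.01·0.000132) = 870.4 rad/s.
Step 2 — f₀ = ω₀/(2π) = 138.5 Hz.
Step 3 — Parallel Q: Q = R/(ω₀L) = 132/(870.4·0.01) = 15.17.
Step 4 — Bandwidth: Δω = ω₀/Q = 57.39 rad/s; BW = Δω/(2π) = 9.134 Hz.

(a) f₀ = 138.5 Hz  (b) Q = 15.17  (c) BW = 9.134 Hz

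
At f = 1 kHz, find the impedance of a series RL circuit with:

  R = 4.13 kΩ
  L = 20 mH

Step 1 — Angular frequency: ω = 2π·f = 2π·1000 = 6283 rad/s.
Step 2 — Component impedances:
  R: Z = R = 4130 Ω
  L: Z = jωL = j·6283·0.02 = 0 + j125.7 Ω
Step 3 — Series combination: Z_total = R + L = 4130 + j125.7 Ω = 4132∠1.7° Ω.

Z = 4130 + j125.7 Ω = 4132∠1.7° Ω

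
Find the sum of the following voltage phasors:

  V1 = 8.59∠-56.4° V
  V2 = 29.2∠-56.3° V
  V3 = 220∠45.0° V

Step 1 — Convert each phasor to rectangular form:
  V1 = 8.59·(cos(-56.4°) + j·sin(-56.4°)) = 4.754 - j7.155 V
  V2 = 29.2·(cos(-56.3°) + j·sin(-56.3°)) = 16.2 - j24.29 V
  V3 = 220·(cos(45.0°) + j·sin(45.0°)) = 155.6 + j155.6 V
Step 2 — Sum components: V_total = 176.5 + j124.1 V.
Step 3 — Convert to polar: |V_total| = 215.8 V, ∠V_total = 35.1°.

V_total = 215.8∠35.1° V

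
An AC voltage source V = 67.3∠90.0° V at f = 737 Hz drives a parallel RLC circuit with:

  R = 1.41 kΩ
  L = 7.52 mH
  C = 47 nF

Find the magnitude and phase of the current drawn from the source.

Step 1 — Angular frequency: ω = 2π·f = 2π·737 = 4631 rad/s.
Step 2 — Component impedances:
  R: Z = R = 1410 Ω
  L: Z = jωL = j·4631·0.00752 = 0 + j34.82 Ω
  C: Z = 1/(jωC) = -j/(ω·C) = 0 - j4595 Ω
Step 3 — Parallel combination: 1/Z_total = 1/R + 1/L + 1/C; Z_total = 0.8727 + j35.07 Ω = 35.08∠88.6° Ω.
Step 4 — Source phasor: V = 67.3∠90.0° V = 0 + j67.3 V.
Step 5 — Ohm's law: I = V / Z_total = (0 + j67.3) / (0.8727 + j35.07) = 1.918 + j0.04773 A.
Step 6 — Convert to polar: |I| = 1.919 A, ∠I = 1.4°.

I = 1.919∠1.4° A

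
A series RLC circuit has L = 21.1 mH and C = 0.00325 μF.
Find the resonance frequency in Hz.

Step 1 — Resonance condition Im(Z)=0 gives ω₀ = 1/√(LC).
Step 2 — ω₀ = 1/√(0.0211·3.25e-09) = 1.208e+05 rad/s.
Step 3 — f₀ = ω₀/(2π) = 1.922e+04 Hz.

f₀ = 1.922e+04 Hz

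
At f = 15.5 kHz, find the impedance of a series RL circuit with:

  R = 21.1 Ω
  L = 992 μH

Step 1 — Angular frequency: ω = 2π·f = 2π·1.55e+04 = 9.739e+04 rad/s.
Step 2 — Component impedances:
  R: Z = R = 21.1 Ω
  L: Z = jωL = j·9.739e+04·0.000992 = 0 + j96.61 Ω
Step 3 — Series combination: Z_total = R + L = 21.1 + j96.61 Ω = 98.89∠77.7° Ω.

Z = 21.1 + j96.61 Ω = 98.89∠77.7° Ω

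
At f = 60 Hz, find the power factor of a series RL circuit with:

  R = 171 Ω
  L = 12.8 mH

Step 1 — Angular frequency: ω = 2π·f = 2π·60 = 377 rad/s.
Step 2 — Component impedances:
  R: Z = R = 171 Ω
  L: Z = jωL = j·377·0.0128 = 0 + j4.825 Ω
Step 3 — Series combination: Z_total = R + L = 171 + j4.825 Ω = 171.1∠1.6° Ω.
Step 4 — Power factor: PF = cos(φ) = Re(Z)/|Z| = 171/171.07 = 0.9996.
Step 5 — Type: Im(Z) = 4.825 ⇒ lagging (phase φ = 1.6°).

PF = 0.9996 (lagging, φ = 1.6°)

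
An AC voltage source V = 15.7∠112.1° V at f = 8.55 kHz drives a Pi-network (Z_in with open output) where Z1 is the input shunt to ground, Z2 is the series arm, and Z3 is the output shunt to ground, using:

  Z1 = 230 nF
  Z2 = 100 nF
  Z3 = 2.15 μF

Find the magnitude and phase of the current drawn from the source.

Step 1 — Angular frequency: ω = 2π·f = 2π·8550 = 5.372e+04 rad/s.
Step 2 — Component impedances:
  Z1: Z = 1/(jωC) = -j/(ω·C) = 0 - j80.93 Ω
  Z2: Z = 1/(jωC) = -j/(ω·C) = 0 - j186.1 Ω
  Z3: Z = 1/(jωC) = -j/(ω·C) = 0 - j8.658 Ω
Step 3 — With open output, the series arm Z2 and the output shunt Z3 appear in series to ground: Z2 + Z3 = 0 - j194.8 Ω.
Step 4 — Parallel with input shunt Z1: Z_in = Z1 || (Z2 + Z3) = 0 - j57.18 Ω = 57.18∠-90.0° Ω.
Step 5 — Source phasor: V = 15.7∠112.1° V = -5.907 + j14.55 V.
Step 6 — Ohm's law: I = V / Z_total = (-5.907 + j14.55) / (0 - j57.18) = -0.2544 - j0.1033 A.
Step 7 — Convert to polar: |I| = 0.2746 A, ∠I = -157.9°.

I = 0.2746∠-157.9° A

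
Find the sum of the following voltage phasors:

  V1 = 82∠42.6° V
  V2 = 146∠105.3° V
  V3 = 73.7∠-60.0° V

Step 1 — Convert each phasor to rectangular form:
  V1 = 82·(cos(42.6°) + j·sin(42.6°)) = 60.36 + j55.5 V
  V2 = 146·(cos(105.3°) + j·sin(105.3°)) = -38.53 + j140.8 V
  V3 = 73.7·(cos(-60.0°) + j·sin(-60.0°)) = 36.85 - j63.83 V
Step 2 — Sum components: V_total = 58.68 + j132.5 V.
Step 3 — Convert to polar: |V_total| = 144.9 V, ∠V_total = 66.1°.

V_total = 144.9∠66.1° V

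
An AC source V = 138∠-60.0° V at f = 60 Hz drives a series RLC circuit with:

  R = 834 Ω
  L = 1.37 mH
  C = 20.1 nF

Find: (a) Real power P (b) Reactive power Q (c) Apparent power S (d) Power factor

Step 1 — Angular frequency: ω = 2π·f = 2π·60 = 377 rad/s.
Step 2 — Component impedances:
  R: Z = R = 834 Ω
  L: Z = jωL = j·377·0.00137 = 0 + j0.5165 Ω
  C: Z = 1/(jωC) = -j/(ω·C) = 0 - j1.32e+05 Ω
Step 3 — Series combination: Z_total = R + L + C = 834 - j1.32e+05 Ω = 1.32e+05∠-89.6° Ω.
Step 4 — Source phasor: V = 138∠-60.0° V = 69 - j119.5 V.
Step 5 — Current: I = V / Z = 0.0009089 + j0.0005171 A = 0.001046∠29.6° A.
Step 6 — Complex power: S = V·I* = 0.0009119 - j0.1443 VA.
Step 7 — Real power: P = Re(S) = 0.0009119 W.
Step 8 — Reactive power: Q = Im(S) = -0.1443 VAR.
Step 9 — Apparent power: |S| = 0.1443 VA.
Step 10 — Power factor: PF = P/|S| = 0.00632 (leading).

(a) P = 0.0009119 W  (b) Q = -0.1443 VAR  (c) S = 0.1443 VA  (d) PF = 0.00632 (leading)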